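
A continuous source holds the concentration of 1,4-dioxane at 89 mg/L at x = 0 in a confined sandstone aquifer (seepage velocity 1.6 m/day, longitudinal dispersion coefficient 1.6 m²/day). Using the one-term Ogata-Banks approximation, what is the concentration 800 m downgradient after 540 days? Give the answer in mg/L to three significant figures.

83.5 mg/L

For a continuous step input, C/C₀ ≈ ½·erfc((x−vt)/(2√(Dt))).
vt = 1.6 × 540 = 864 m and 2√(Dt) = 2√(1.6 × 540) = 58.79 m.
Argument (x−vt)/(2√(Dt)) = (800 − 864)/58.79 = -1.089; ½·erfc(-1.089) = 0.9382.
C = 89 × 0.9382 = 83.5 mg/L.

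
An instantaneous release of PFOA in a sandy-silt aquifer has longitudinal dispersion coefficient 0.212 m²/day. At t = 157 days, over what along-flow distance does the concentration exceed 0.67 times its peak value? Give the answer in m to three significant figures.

The plume is Gaussian with σ = √(2Dt) = √(2 × 0.212 × 157) = 8.159 m.
C/C_peak = exp(−Δx²/(2σ²)) = 0.67 ⇒ Δx = σ·√(−2 ln 0.67) = 8.159 × 0.8950 = 7.302 m.
Width = 2Δx = 14.6 m.

14.6 m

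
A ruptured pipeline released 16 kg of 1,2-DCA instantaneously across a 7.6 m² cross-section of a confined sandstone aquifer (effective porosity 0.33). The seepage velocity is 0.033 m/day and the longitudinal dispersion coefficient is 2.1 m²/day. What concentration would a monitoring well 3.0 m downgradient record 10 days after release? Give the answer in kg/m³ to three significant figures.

0.361 kg/m³

For an instantaneous plane source, C(x,t) = M/(n_e·A·√(4πDt)) · exp(−(x−vt)²/(4Dt)), with n_e·A the pore (flow) area.
Plume center vt = 0.033 × 10 = 0.33 m, so the well at 3.0 m is 2.67 m downgradient of the peak.
√(4πDt) = 16.24 m, giving peak height M/(n_e·A·√(4πDt)) = 16/(0.33 × 7.6 × 16.24) = 0.3928 kg/m³.
(x−vt)²/(4Dt) = (2.67)²/(4 × 2.1 × 10) = 0.08487; exp(−0.08487) = 0.9186.
C = 0.3928 × 0.9186 = 0.361 kg/m³.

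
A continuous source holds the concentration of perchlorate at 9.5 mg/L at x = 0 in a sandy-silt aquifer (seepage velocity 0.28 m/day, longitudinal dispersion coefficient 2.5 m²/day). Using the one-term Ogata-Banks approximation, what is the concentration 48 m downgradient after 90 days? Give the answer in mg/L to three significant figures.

For a continuous step input, C/C₀ ≈ ½·erfc((x−vt)/(2√(Dt))).
vt = 0.28 × 90 = 25.2 m and 2√(Dt) = 2√(2.5 × 90) = 30.00 m.
Argument (x−vt)/(2√(Dt)) = (48 − 25.2)/30.00 = 0.7600; ½·erfc(0.7600) = 0.1412.
C = 9.5 × 0.1412 = 1.34 mg/L.

1.34 mg/L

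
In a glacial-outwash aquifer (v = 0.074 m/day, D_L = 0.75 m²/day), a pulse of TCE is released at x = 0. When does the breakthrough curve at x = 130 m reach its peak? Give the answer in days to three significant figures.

1630 days

For the 1D instantaneous-source solution, setting ∂C/∂t = 0 at fixed x gives v²t² + 2Dt − x² = 0, so t = (√(D² + v²x²) − D)/v².
√(D² + v²x²) = √(0.75² + 0.074² × 130²) = 9.649; v² = 0.005476.
t = (9.649 − 0.75)/0.005476 = 1630 days (vs. the pure-advection estimate x/v = 1760 d).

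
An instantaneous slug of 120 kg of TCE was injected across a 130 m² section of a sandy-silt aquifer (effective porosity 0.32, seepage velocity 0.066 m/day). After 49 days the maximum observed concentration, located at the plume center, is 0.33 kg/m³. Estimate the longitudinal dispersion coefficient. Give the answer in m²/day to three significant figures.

At the plume center C_max = M/(n_e·A·√(4πDt)), so D = M²/(4πt·(n_e·A·C_max)²).
n_e·A·C_max = 0.32 × 130 × 0.33 = 13.73 kg/m.
D = 120²/(4π × 49 × 13.73²) = 0.124 m²/day.

0.124 m²/day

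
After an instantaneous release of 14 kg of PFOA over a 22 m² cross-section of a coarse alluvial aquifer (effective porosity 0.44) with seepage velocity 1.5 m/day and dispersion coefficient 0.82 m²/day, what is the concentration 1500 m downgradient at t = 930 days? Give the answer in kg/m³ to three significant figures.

0.000398 kg/m³

For an instantaneous plane source, C(x,t) = M/(n_e·A·√(4πDt)) · exp(−(x−vt)²/(4Dt)), with n_e·A the pore (flow) area.
Plume center vt = 1.5 × 930 = 1395 m, so the well at 1500 m is 105 m downgradient of the peak.
√(4πDt) = 97.89 m, giving peak height M/(n_e·A·√(4πDt)) = 14/(0.44 × 22 × 97.89) = 0.01477 kg/m³.
(x−vt)²/(4Dt) = (105)²/(4 × 0.82 × 930) = 3.614; exp(−3.614) = 0.02694.
C = 0.01477 × 0.02694 = 0.000398 kg/m³.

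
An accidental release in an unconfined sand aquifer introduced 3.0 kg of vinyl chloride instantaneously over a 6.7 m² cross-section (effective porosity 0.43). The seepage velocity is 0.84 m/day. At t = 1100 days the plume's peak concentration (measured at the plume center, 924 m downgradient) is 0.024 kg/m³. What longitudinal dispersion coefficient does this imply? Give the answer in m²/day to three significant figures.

At the plume center C_max = M/(n_e·A·√(4πDt)), so D = M²/(4πt·(n_e·A·C_max)²).
n_e·A·C_max = 0.43 × 6.7 × 0.024 = 0.06914 kg/m.
D = 3.0²/(4π × 1100 × 0.06914²) = 0.136 m²/day.

0.136 m²/day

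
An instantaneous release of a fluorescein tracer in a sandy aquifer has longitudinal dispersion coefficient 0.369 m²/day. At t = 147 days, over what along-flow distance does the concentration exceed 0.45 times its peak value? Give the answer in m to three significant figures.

The plume is Gaussian with σ = √(2Dt) = √(2 × 0.369 × 147) = 10.42 m.
C/C_peak = exp(−Δx²/(2σ²)) = 0.45 ⇒ Δx = σ·√(−2 ln 0.45) = 10.42 × 1.264 = 13.17 m.
Width = 2Δx = 26.3 m.

26.3 m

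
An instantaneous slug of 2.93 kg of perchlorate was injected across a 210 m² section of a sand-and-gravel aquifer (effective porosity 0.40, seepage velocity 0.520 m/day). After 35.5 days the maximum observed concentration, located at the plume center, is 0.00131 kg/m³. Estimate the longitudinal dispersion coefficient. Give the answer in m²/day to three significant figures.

At the plume center C_max = M/(n_e·A·√(4πDt)), so D = M²/(4πt·(n_e·A·C_max)²).
n_e·A·C_max = 0.40 × 210 × 0.00131 = 0.1100 kg/m.
D = 2.93²/(4π × 35.5 × 0.1100²) = 1.59 m²/day.

1.59 m²/day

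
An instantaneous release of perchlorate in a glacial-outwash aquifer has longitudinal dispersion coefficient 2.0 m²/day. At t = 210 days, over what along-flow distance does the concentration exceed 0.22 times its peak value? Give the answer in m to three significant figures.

101 m

The plume is Gaussian with σ = √(2Dt) = √(2 × 2.0 × 210) = 28.98 m.
C/C_peak = exp(−Δx²/(2σ²)) = 0.22 ⇒ Δx = σ·√(−2 ln 0.22) = 28.98 × 1.740 = 50.43 m.
Width = 2Δx = 101 m.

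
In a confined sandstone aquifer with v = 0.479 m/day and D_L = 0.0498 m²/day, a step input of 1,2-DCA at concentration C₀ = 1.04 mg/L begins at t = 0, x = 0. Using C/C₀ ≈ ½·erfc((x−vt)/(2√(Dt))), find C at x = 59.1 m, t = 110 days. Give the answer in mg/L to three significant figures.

For a continuous step input, C/C₀ ≈ ½·erfc((x−vt)/(2√(Dt))).
vt = 0.479 × 110 = 52.69 m and 2√(Dt) = 2√(0.0498 × 110) = 4.681 m.
Argument (x−vt)/(2√(Dt)) = (59.1 − 52.69)/4.681 = 1.369; ½·erfc(1.369) = 0.02643.
C = 1.04 × 0.02643 = 0.0275 mg/L.

0.0275 mg/L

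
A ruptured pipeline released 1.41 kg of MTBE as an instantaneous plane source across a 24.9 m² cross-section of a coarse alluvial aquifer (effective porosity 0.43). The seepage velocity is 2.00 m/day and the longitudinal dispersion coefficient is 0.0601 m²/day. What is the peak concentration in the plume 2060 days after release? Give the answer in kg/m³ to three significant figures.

0.00334 kg/m³

The peak of an instantaneous 1D plume sits at x = vt; there the Gaussian factor is 1 and C_max = M/(n_e·A·√(4πDt)), where n_e·A is the pore area the mass is dissolved in.
√(4πDt) = √(4π × 0.0601 × 2060) = 39.44 m, so C_max = 1.41/(0.43 × 24.9 × 39.44) = 0.00334 kg/m³.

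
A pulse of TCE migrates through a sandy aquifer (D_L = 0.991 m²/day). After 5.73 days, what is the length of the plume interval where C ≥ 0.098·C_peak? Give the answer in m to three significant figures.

The plume is Gaussian with σ = √(2Dt) = √(2 × 0.991 × 5.73) = 3.370 m.
C/C_peak = exp(−Δx²/(2σ²)) = 0.098 ⇒ Δx = σ·√(−2 ln 0.098) = 3.370 × 2.155 = 7.262 m.
Width = 2Δx = 14.5 m.

14.5 m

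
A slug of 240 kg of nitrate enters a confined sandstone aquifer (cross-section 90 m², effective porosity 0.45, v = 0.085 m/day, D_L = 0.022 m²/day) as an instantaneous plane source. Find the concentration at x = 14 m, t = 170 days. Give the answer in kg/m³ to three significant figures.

For an instantaneous plane source, C(x,t) = M/(n_e·A·√(4πDt)) · exp(−(x−vt)²/(4Dt)), with n_e·A the pore (flow) area.
Plume center vt = 0.085 × 170 = 14.45 m, so the well at 14 m is 0.45 m upgradient of the peak.
√(4πDt) = 6.856 m, giving peak height M/(n_e·A·√(4πDt)) = 240/(0.45 × 90 × 6.856) = 0.8643 kg/m³.
(x−vt)²/(4Dt) = (-0.45)²/(4 × 0.022 × 170) = 0.01354; exp(−0.01354) = 0.9866.
C = 0.8643 × 0.9866 = 0.853 kg/m³.

0.853 kg/m³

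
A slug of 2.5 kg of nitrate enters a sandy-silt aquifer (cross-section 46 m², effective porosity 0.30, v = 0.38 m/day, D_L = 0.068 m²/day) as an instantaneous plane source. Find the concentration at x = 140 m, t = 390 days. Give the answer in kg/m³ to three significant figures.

For an instantaneous plane source, C(x,t) = M/(n_e·A·√(4πDt)) · exp(−(x−vt)²/(4Dt)), with n_e·A the pore (flow) area.
Plume center vt = 0.38 × 390 = 148.2 m, so the well at 140 m is 8.2 m upgradient of the peak.
√(4πDt) = 18.26 m, giving peak height M/(n_e·A·√(4πDt)) = 2.5/(0.30 × 46 × 18.26) = 0.009921 kg/m³.
(x−vt)²/(4Dt) = (-8.2)²/(4 × 0.068 × 390) = 0.6339; exp(−0.6339) = 0.5305.
C = 0.009921 × 0.5305 = 0.00526 kg/m³.

0.00526 kg/m³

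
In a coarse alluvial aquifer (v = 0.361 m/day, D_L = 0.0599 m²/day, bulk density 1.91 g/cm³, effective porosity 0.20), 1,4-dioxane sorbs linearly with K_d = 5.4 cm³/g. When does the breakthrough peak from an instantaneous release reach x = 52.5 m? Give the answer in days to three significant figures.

7620 days

Retardation factor R = 1 + ρ_b·K_d/n = 1 + 1.91 × 5.4/0.20 = 52.57.
Sorption retards both mechanisms: v_R = v/R = 0.006867 m/day, D_R = D/R = 0.001139 m²/day.
Peak time from v_R²t² + 2D_R t − x² = 0: t = (√(D_R² + v_R²x²) − D_R)/v_R².
√(D_R² + v_R²x²) = √(0.001139² + 0.006867² × 52.5²) = 0.3605; v_R² = 4.716e-05.
t = (0.3605 − 0.001139)/4.716e-05 = 7620 days.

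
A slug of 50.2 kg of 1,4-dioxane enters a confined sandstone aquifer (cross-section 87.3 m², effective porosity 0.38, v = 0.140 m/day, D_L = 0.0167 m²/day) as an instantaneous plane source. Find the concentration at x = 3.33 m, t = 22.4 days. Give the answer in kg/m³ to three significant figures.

For an instantaneous plane source, C(x,t) = M/(n_e·A·√(4πDt)) · exp(−(x−vt)²/(4Dt)), with n_e·A the pore (flow) area.
Plume center vt = 0.140 × 22.4 = 3.136 m, so the well at 3.33 m is 0.194 m downgradient of the peak.
√(4πDt) = 2.168 m, giving peak height M/(n_e·A·√(4πDt)) = 50.2/(0.38 × 87.3 × 2.168) = 0.6980 kg/m³.
(x−vt)²/(4Dt) = (0.194)²/(4 × 0.0167 × 22.4) = 0.02515; exp(−0.02515) = 0.9752.
C = 0.6980 × 0.9752 = 0.681 kg/m³.

0.681 kg/m³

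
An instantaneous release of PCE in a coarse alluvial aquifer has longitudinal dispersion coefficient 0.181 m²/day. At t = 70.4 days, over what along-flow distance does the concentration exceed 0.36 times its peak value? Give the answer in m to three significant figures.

The plume is Gaussian with σ = √(2Dt) = √(2 × 0.181 × 70.4) = 5.048 m.
C/C_peak = exp(−Δx²/(2σ²)) = 0.36 ⇒ Δx = σ·√(−2 ln 0.36) = 5.048 × 1.429 = 7.214 m.
Width = 2Δx = 14.4 m.

14.4 m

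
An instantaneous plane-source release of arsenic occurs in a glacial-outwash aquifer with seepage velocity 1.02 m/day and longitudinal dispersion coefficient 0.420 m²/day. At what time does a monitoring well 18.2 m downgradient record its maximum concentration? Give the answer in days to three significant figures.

17.4 days

For the 1D instantaneous-source solution, setting ∂C/∂t = 0 at fixed x gives v²t² + 2Dt − x² = 0, so t = (√(D² + v²x²) − D)/v².
√(D² + v²x²) = √(0.420² + 1.02² × 18.2²) = 18.57; v² = 1.0404.
t = (18.57 − 0.420)/1.0404 = 17.4 days (vs. the pure-advection estimate x/v = 17.8 d).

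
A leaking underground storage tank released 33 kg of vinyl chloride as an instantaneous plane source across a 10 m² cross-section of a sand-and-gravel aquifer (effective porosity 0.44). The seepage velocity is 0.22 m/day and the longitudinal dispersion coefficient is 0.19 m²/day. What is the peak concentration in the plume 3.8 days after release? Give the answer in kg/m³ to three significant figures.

The peak of an instantaneous 1D plume sits at x = vt; there the Gaussian factor is 1 and C_max = M/(n_e·A·√(4πDt)), where n_e·A is the pore area the mass is dissolved in.
√(4πDt) = √(4π × 0.19 × 3.8) = 3.012 m, so C_max = 33/(0.44 × 10 × 3.012) = 2.49 kg/m³.

2.49 kg/m³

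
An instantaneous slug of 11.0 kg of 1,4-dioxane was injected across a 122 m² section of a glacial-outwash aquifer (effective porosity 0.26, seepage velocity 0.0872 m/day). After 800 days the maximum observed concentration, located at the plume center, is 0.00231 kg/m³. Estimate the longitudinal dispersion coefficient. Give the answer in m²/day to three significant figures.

2.24 m²/day

At the plume center C_max = M/(n_e·A·√(4πDt)), so D = M²/(4πt·(n_e·A·C_max)²).
n_e·A·C_max = 0.26 × 122 × 0.00231 = 0.07327 kg/m.
D = 11.0²/(4π × 800 × 0.07327²) = 2.24 m²/day.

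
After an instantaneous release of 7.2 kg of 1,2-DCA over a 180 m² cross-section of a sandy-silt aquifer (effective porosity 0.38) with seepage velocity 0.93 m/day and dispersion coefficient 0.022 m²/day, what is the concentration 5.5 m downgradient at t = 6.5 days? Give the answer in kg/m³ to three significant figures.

For an instantaneous plane source, C(x,t) = M/(n_e·A·√(4πDt)) · exp(−(x−vt)²/(4Dt)), with n_e·A the pore (flow) area.
Plume center vt = 0.93 × 6.5 = 6.045 m, so the well at 5.5 m is 0.545 m upgradient of the peak.
√(4πDt) = 1.341 m, giving peak height M/(n_e·A·√(4πDt)) = 7.2/(0.38 × 180 × 1.341) = 0.07850 kg/m³.
(x−vt)²/(4Dt) = (-0.545)²/(4 × 0.022 × 6.5) = 0.5193; exp(−0.5193) = 0.5949.
C = 0.07850 × 0.5949 = 0.0467 kg/m³.

0.0467 kg/m³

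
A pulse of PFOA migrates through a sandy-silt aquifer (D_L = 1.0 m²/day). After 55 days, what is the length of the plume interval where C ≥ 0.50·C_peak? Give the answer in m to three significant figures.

24.7 m

The plume is Gaussian with σ = √(2Dt) = √(2 × 1.0 × 55) = 10.49 m.
C/C_peak = exp(−Δx²/(2σ²)) = 0.50 ⇒ Δx = σ·√(−2 ln 0.50) = 10.49 × 1.177 = 12.35 m.
Width = 2Δx = 24.7 m.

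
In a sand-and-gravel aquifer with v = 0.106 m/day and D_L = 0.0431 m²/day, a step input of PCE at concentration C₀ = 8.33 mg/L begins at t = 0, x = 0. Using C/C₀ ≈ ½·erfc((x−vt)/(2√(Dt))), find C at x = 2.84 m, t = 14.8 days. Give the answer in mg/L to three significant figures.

For a continuous step input, C/C₀ ≈ ½·erfc((x−vt)/(2√(Dt))).
vt = 0.106 × 14.8 = 1.5688 m and 2√(Dt) = 2√(0.0431 × 14.8) = 1.597 m.
Argument (x−vt)/(2√(Dt)) = (2.84 − 1.5688)/1.597 = 0.7960; ½·erfc(0.7960) = 0.1301.
C = 8.33 × 0.1301 = 1.08 mg/L.

1.08 mg/L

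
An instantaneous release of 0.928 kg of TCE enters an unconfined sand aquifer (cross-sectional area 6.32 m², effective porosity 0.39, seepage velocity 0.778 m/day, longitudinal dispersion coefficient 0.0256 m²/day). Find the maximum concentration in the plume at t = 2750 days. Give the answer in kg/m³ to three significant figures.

The peak of an instantaneous 1D plume sits at x = vt; there the Gaussian factor is 1 and C_max = M/(n_e·A·√(4πDt)), where n_e·A is the pore area the mass is dissolved in.
√(4πDt) = √(4π × 0.0256 × 2750) = 29.74 m, so C_max = 0.928/(0.39 × 6.32 × 29.74) = 0.0127 kg/m³.

0.0127 kg/m³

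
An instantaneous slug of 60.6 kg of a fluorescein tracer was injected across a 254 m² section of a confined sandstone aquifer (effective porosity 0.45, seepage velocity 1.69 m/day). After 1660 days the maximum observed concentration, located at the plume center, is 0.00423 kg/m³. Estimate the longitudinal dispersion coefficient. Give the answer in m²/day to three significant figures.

At the plume center C_max = M/(n_e·A·√(4πDt)), so D = M²/(4πt·(n_e·A·C_max)²).
n_e·A·C_max = 0.45 × 254 × 0.00423 = 0.4835 kg/m.
D = 60.6²/(4π × 1660 × 0.4835²) = 0.753 m²/day.

0.753 m²/day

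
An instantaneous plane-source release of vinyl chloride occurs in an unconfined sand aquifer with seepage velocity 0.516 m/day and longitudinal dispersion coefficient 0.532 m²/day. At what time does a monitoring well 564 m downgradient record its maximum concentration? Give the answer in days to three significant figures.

1090 days

For the 1D instantaneous-source solution, setting ∂C/∂t = 0 at fixed x gives v²t² + 2Dt − x² = 0, so t = (√(D² + v²x²) − D)/v².
√(D² + v²x²) = √(0.532² + 0.516² × 564²) = 291.0; v² = 0.266256.
t = (291.0 − 0.532)/0.266256 = 1090 days (vs. the pure-advection estimate x/v = 1090 d).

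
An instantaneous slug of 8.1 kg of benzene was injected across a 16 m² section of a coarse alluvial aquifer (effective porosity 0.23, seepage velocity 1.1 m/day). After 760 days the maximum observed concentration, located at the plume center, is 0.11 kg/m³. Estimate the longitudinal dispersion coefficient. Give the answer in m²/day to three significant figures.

0.0419 m²/day

At the plume center C_max = M/(n_e·A·√(4πDt)), so D = M²/(4πt·(n_e·A·C_max)²).
n_e·A·C_max = 0.23 × 16 × 0.11 = 0.4048 kg/m.
D = 8.1²/(4π × 760 × 0.4048²) = 0.0419 m²/day.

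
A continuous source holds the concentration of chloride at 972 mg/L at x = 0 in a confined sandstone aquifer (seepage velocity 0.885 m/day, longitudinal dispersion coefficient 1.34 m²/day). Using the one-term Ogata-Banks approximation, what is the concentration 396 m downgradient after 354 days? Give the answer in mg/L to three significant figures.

For a continuous step input, C/C₀ ≈ ½·erfc((x−vt)/(2√(Dt))).
vt = 0.885 × 354 = 313.29 m and 2√(Dt) = 2√(1.34 × 354) = 43.56 m.
Argument (x−vt)/(2√(Dt)) = (396 − 313.29)/43.56 = 1.899; ½·erfc(1.899) = 0.003620.
C = 972 × 0.003620 = 3.52 mg/L.

3.52 mg/L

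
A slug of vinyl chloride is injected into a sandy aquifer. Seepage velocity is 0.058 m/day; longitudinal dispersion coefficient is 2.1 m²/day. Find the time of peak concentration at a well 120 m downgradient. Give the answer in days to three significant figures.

1540 days

For the 1D instantaneous-source solution, setting ∂C/∂t = 0 at fixed x gives v²t² + 2Dt − x² = 0, so t = (√(D² + v²x²) − D)/v².
√(D² + v²x²) = √(2.1² + 0.058² × 120²) = 7.270; v² = 0.003364.
t = (7.270 − 2.1)/0.003364 = 1540 days (vs. the pure-advection estimate x/v = 2070 d).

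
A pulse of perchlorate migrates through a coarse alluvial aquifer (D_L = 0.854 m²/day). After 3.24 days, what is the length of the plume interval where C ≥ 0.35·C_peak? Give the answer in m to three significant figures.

The plume is Gaussian with σ = √(2Dt) = √(2 × 0.854 × 3.24) = 2.352 m.
C/C_peak = exp(−Δx²/(2σ²)) = 0.35 ⇒ Δx = σ·√(−2 ln 0.35) = 2.352 × 1.449 = 3.408 m.
Width = 2Δx = 6.82 m.

6.82 m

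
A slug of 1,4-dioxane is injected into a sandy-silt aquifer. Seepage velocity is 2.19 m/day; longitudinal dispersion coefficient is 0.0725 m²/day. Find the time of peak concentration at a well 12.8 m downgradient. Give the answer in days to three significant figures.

For the 1D instantaneous-source solution, setting ∂C/∂t = 0 at fixed x gives v²t² + 2Dt − x² = 0, so t = (√(D² + v²x²) − D)/v².
√(D² + v²x²) = √(0.0725² + 2.19² × 12.8²) = 28.03; v² = 4.7961.
t = (28.03 − 0.0725)/4.7961 = 5.83 days (vs. the pure-advection estimate x/v = 5.84 d).

5.83 days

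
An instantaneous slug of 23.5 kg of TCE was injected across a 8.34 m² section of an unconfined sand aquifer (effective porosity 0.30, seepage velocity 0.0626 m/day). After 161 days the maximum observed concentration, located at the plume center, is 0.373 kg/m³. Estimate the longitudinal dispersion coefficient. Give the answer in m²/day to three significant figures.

At the plume center C_max = M/(n_e·A·√(4πDt)), so D = M²/(4πt·(n_e·A·C_max)²).
n_e·A·C_max = 0.30 × 8.34 × 0.373 = 0.9332 kg/m.
D = 23.5²/(4π × 161 × 0.9332²) = 0.313 m²/day.

0.313 m²/day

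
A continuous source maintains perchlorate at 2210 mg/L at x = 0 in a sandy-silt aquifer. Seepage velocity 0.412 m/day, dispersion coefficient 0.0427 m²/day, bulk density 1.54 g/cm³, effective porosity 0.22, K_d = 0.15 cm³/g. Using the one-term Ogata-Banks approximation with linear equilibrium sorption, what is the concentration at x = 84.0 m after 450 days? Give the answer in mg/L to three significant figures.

Retardation factor R = 1 + ρ_b·K_d/n = 1 + 1.54 × 0.15/0.22 = 2.050.
Sorption retards both mechanisms: v_R = v/R = 0.2010 m/day, D_R = D/R = 0.02083 m²/day.
v_R·t = 0.2010 × 450 = 90.45 m; 2√(D_R t) = 6.123 m; argument = (84.0 − 90.45)/6.123 = -1.053.
C = C₀ × ½·erfc(-1.053) = 2210 × 0.9318 = 2060 mg/L.

2060 mg/L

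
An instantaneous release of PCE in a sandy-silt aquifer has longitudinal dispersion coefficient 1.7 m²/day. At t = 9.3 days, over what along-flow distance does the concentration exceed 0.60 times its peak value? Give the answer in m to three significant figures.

The plume is Gaussian with σ = √(2Dt) = √(2 × 1.7 × 9.3) = 5.623 m.
C/C_peak = exp(−Δx²/(2σ²)) = 0.60 ⇒ Δx = σ·√(−2 ln 0.60) = 5.623 × 1.011 = 5.685 m.
Width = 2Δx = 11.4 m.

11.4 m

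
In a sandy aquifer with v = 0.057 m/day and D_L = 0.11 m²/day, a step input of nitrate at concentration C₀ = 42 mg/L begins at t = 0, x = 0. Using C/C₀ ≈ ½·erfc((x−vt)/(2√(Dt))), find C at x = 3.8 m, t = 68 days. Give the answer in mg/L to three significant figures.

21.3 mg/L

For a continuous step input, C/C₀ ≈ ½·erfc((x−vt)/(2√(Dt))).
vt = 0.057 × 68 = 3.876 m and 2√(Dt) = 2√(0.11 × 68) = 5.470 m.
Argument (x−vt)/(2√(Dt)) = (3.8 − 3.876)/5.470 = -0.01389; ½·erfc(-0.01389) = 0.5078.
C = 42 × 0.5078 = 21.3 mg/L.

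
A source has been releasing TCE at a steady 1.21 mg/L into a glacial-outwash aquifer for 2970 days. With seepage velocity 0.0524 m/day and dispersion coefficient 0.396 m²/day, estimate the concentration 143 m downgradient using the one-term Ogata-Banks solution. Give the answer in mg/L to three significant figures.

For a continuous step input, C/C₀ ≈ ½·erfc((x−vt)/(2√(Dt))).
vt = 0.0524 × 2970 = 155.628 m and 2√(Dt) = 2√(0.396 × 2970) = 68.59 m.
Argument (x−vt)/(2√(Dt)) = (143 − 155.628)/68.59 = -0.1841; ½·erfc(-0.1841) = 0.6027.
C = 1.21 × 0.6027 = 0.729 mg/L.

0.729 mg/L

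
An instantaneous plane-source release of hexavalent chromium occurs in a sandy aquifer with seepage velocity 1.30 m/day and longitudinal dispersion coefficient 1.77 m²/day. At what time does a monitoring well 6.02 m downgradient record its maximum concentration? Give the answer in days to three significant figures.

For the 1D instantaneous-source solution, setting ∂C/∂t = 0 at fixed x gives v²t² + 2Dt − x² = 0, so t = (√(D² + v²x²) − D)/v².
√(D² + v²x²) = √(1.77² + 1.30² × 6.02²) = 8.024; v² = 1.69.
t = (8.024 − 1.77)/1.69 = 3.70 days (vs. the pure-advection estimate x/v = 4.63 d).

3.70 days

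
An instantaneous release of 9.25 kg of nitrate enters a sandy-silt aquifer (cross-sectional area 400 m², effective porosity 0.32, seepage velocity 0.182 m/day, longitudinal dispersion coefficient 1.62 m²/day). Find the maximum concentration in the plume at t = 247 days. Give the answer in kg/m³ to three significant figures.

0.00102 kg/m³

The peak of an instantaneous 1D plume sits at x = vt; there the Gaussian factor is 1 and C_max = M/(n_e·A·√(4πDt)), where n_e·A is the pore area the mass is dissolved in.
√(4πDt) = √(4π × 1.62 × 247) = 70.91 m, so C_max = 9.25/(0.32 × 400 × 70.91) = 0.00102 kg/m³.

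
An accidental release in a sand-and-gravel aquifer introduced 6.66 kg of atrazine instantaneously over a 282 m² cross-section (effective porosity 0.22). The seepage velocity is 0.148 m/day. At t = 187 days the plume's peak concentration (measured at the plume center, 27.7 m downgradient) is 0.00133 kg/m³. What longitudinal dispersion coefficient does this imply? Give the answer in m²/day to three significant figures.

At the plume center C_max = M/(n_e·A·√(4πDt)), so D = M²/(4πt·(n_e·A·C_max)²).
n_e·A·C_max = 0.22 × 282 × 0.00133 = 0.08251 kg/m.
D = 6.66²/(4π × 187 × 0.08251²) = 2.77 m²/day.

2.77 m²/day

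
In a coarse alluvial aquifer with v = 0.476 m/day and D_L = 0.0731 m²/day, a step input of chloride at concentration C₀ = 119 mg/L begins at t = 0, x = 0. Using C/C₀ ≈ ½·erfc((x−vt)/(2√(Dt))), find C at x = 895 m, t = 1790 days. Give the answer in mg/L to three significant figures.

0.471 mg/L

For a continuous step input, C/C₀ ≈ ½·erfc((x−vt)/(2√(Dt))).
vt = 0.476 × 1790 = 852.04 m and 2√(Dt) = 2√(0.0731 × 1790) = 22.88 m.
Argument (x−vt)/(2√(Dt)) = (895 − 852.04)/22.88 = 1.878; ½·erfc(1.878) = 0.003955.
C = 119 × 0.003955 = 0.471 mg/L.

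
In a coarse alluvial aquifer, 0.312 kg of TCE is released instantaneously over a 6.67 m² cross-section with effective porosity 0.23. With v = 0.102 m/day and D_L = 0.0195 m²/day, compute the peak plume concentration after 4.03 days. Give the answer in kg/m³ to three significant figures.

0.205 kg/m³

The peak of an instantaneous 1D plume sits at x = vt; there the Gaussian factor is 1 and C_max = M/(n_e·A·√(4πDt)), where n_e·A is the pore area the mass is dissolved in.
√(4πDt) = √(4π × 0.0195 × 4.03) = 0.9937 m, so C_max = 0.312/(0.23 × 6.67 × 0.9937) = 0.205 kg/m³.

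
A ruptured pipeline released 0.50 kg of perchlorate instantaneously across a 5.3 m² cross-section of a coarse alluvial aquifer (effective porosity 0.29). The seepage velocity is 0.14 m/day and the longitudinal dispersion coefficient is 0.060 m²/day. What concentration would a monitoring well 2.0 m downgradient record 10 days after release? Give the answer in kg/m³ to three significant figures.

0.102 kg/m³

For an instantaneous plane source, C(x,t) = M/(n_e·A·√(4πDt)) · exp(−(x−vt)²/(4Dt)), with n_e·A the pore (flow) area.
Plume center vt = 0.14 × 10 = 1.4 m, so the well at 2.0 m is 0.6 m downgradient of the peak.
√(4πDt) = 2.746 m, giving peak height M/(n_e·A·√(4πDt)) = 0.50/(0.29 × 5.3 × 2.746) = 0.1185 kg/m³.
(x−vt)²/(4Dt) = (0.6)²/(4 × 0.060 × 10) = 0.1500; exp(−0.1500) = 0.8607.
C = 0.1185 × 0.8607 = 0.102 kg/m³.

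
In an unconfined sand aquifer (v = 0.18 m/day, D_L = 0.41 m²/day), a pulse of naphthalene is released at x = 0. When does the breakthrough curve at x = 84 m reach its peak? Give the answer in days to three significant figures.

For the 1D instantaneous-source solution, setting ∂C/∂t = 0 at fixed x gives v²t² + 2Dt − x² = 0, so t = (√(D² + v²x²) − D)/v².
√(D² + v²x²) = √(0.41² + 0.18² × 84²) = 15.13; v² = 0.0324.
t = (15.13 − 0.41)/0.0324 = 454 days (vs. the pure-advection estimate x/v = 467 d).

454 days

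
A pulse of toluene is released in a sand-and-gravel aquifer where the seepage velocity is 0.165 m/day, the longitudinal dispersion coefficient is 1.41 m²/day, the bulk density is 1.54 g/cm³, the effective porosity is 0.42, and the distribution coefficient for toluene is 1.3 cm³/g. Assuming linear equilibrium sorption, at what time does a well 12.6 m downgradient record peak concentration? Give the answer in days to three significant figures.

233 days

Retardation factor R = 1 + ρ_b·K_d/n = 1 + 1.54 × 1.3/0.42 = 5.767.
Sorption retards both mechanisms: v_R = v/R = 0.02861 m/day, D_R = D/R = 0.2445 m²/day.
Peak time from v_R²t² + 2D_R t − x² = 0: t = (√(D_R² + v_R²x²) − D_R)/v_R².
√(D_R² + v_R²x²) = √(0.2445² + 0.02861² × 12.6²) = 0.4356; v_R² = 0.0008185.
t = (0.4356 − 0.2445)/0.0008185 = 233 days.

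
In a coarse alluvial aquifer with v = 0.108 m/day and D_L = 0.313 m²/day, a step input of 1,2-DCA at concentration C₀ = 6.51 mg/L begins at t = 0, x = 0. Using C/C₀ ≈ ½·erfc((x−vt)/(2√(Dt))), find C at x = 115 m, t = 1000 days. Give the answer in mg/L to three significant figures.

2.54 mg/L

For a continuous step input, C/C₀ ≈ ½·erfc((x−vt)/(2√(Dt))).
vt = 0.108 × 1000 = 108 m and 2√(Dt) = 2√(0.313 × 1000) = 35.38 m.
Argument (x−vt)/(2√(Dt)) = (115 − 108)/35.38 = 0.1979; ½·erfc(0.1979) = 0.3898.
C = 6.51 × 0.3898 = 2.54 mg/L.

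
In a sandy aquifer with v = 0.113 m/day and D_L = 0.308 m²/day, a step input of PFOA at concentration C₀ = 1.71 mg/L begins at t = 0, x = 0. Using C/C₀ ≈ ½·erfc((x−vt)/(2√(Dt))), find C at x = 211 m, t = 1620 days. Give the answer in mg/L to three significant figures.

For a continuous step input, C/C₀ ≈ ½·erfc((x−vt)/(2√(Dt))).
vt = 0.113 × 1620 = 183.06 m and 2√(Dt) = 2√(0.308 × 1620) = 44.67 m.
Argument (x−vt)/(2√(Dt)) = (211 − 183.06)/44.67 = 0.6255; ½·erfc(0.6255) = 0.1882.
C = 1.71 × 0.1882 = 0.322 mg/L.

0.322 mg/L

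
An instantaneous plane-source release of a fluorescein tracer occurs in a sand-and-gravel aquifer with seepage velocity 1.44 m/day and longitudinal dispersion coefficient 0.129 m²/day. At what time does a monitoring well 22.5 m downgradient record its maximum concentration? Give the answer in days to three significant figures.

For the 1D instantaneous-source solution, setting ∂C/∂t = 0 at fixed x gives v²t² + 2Dt − x² = 0, so t = (√(D² + v²x²) − D)/v².
√(D² + v²x²) = √(0.129² + 1.44² × 22.5²) = 32.40; v² = 2.0736.
t = (32.40 − 0.129)/2.0736 = 15.6 days (vs. the pure-advection estimate x/v = 15.6 d).

15.6 days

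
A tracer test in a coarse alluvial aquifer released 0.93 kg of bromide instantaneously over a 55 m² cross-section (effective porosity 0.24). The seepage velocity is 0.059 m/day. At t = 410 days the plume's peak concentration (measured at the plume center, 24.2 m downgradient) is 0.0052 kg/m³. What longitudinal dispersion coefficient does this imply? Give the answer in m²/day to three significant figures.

At the plume center C_max = M/(n_e·A·√(4πDt)), so D = M²/(4πt·(n_e·A·C_max)²).
n_e·A·C_max = 0.24 × 55 × 0.0052 = 0.06864 kg/m.
D = 0.93²/(4π × 410 × 0.06864²) = 0.0356 m²/day.

0.0356 m²/day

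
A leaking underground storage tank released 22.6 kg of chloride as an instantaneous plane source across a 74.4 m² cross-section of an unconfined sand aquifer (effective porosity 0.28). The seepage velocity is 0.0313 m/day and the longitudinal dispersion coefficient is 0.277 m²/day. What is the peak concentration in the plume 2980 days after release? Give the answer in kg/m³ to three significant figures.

0.0107 kg/m³

The peak of an instantaneous 1D plume sits at x = vt; there the Gaussian factor is 1 and C_max = M/(n_e·A·√(4πDt)), where n_e·A is the pore area the mass is dissolved in.
√(4πDt) = √(4π × 0.277 × 2980) = 101.8 m, so C_max = 22.6/(0.28 × 74.4 × 101.8) = 0.0107 kg/m³.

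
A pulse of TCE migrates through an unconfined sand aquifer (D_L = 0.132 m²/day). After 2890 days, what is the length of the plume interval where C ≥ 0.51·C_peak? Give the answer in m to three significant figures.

64.1 m

The plume is Gaussian with σ = √(2Dt) = √(2 × 0.132 × 2890) = 27.62 m.
C/C_peak = exp(−Δx²/(2σ²)) = 0.51 ⇒ Δx = σ·√(−2 ln 0.51) = 27.62 × 1.160 = 32.04 m.
Width = 2Δx = 64.1 m.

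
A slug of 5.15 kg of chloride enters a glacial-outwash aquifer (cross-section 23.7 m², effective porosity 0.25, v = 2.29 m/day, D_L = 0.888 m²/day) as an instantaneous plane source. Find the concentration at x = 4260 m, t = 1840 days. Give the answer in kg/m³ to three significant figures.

0.00436 kg/m³

For an instantaneous plane source, C(x,t) = M/(n_e·A·√(4πDt)) · exp(−(x−vt)²/(4Dt)), with n_e·A the pore (flow) area.
Plume center vt = 2.29 × 1840 = 4213.6 m, so the well at 4260 m is 46.4 m downgradient of the peak.
√(4πDt) = 143.3 m, giving peak height M/(n_e·A·√(4πDt)) = 5.15/(0.25 × 23.7 × 143.3) = 0.006066 kg/m³.
(x−vt)²/(4Dt) = (46.4)²/(4 × 0.888 × 1840) = 0.3294; exp(−0.3294) = 0.7194.
C = 0.006066 × 0.7194 = 0.00436 kg/m³.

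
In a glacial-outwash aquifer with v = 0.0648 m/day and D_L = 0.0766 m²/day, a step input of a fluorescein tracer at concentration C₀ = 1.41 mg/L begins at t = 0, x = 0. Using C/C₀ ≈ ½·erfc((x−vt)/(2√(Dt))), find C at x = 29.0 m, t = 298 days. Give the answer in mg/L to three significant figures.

For a continuous step input, C/C₀ ≈ ½·erfc((x−vt)/(2√(Dt))).
vt = 0.0648 × 298 = 19.3104 m and 2√(Dt) = 2√(0.0766 × 298) = 9.555 m.
Argument (x−vt)/(2√(Dt)) = (29.0 − 19.3104)/9.555 = 1.014; ½·erfc(1.014) = 0.07578.
C = 1.41 × 0.07578 = 0.107 mg/L.

0.107 mg/L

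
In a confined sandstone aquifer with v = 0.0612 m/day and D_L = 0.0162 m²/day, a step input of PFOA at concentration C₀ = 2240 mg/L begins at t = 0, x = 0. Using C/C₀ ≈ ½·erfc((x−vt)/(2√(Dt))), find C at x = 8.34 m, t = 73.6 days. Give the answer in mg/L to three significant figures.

14.6 mg/L

For a continuous step input, C/C₀ ≈ ½·erfc((x−vt)/(2√(Dt))).
vt = 0.0612 × 73.6 = 4.50432 m and 2√(Dt) = 2√(0.0162 × 73.6) = 2.184 m.
Argument (x−vt)/(2√(Dt)) = (8.34 − 4.50432)/2.184 = 1.756; ½·erfc(1.756) = 0.006507.
C = 2240 × 0.006507 = 14.6 mg/L.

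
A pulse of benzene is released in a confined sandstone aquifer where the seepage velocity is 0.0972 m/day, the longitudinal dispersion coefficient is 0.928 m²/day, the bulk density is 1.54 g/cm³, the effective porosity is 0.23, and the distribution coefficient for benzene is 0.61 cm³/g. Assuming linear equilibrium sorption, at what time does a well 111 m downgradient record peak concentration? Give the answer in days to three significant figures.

Retardation factor R = 1 + ρ_b·K_d/n = 1 + 1.54 × 0.61/0.23 = 5.084.
Sorption retards both mechanisms: v_R = v/R = 0.01912 m/day, D_R = D/R = 0.1825 m²/day.
Peak time from v_R²t² + 2D_R t − x² = 0: t = (√(D_R² + v_R²x²) − D_R)/v_R².
√(D_R² + v_R²x²) = √(0.1825² + 0.01912² × 111²) = 2.130; v_R² = 0.0003656.
t = (2.130 − 0.1825)/0.0003656 = 5330 days.

5330 days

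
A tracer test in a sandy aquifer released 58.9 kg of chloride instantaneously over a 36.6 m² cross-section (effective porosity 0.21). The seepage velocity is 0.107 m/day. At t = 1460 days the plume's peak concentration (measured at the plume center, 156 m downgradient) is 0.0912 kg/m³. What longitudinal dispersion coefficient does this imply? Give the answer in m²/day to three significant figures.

At the plume center C_max = M/(n_e·A·√(4πDt)), so D = M²/(4πt·(n_e·A·C_max)²).
n_e·A·C_max = 0.21 × 36.6 × 0.0912 = 0.7010 kg/m.
D = 58.9²/(4π × 1460 × 0.7010²) = 0.385 m²/day.

0.385 m²/day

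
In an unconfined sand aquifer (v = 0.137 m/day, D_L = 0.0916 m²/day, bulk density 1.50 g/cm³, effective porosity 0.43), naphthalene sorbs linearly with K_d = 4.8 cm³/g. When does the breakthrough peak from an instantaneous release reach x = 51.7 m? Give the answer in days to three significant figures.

6610 days

Retardation factor R = 1 + ρ_b·K_d/n = 1 + 1.50 × 4.8/0.43 = 17.74.
Sorption retards both mechanisms: v_R = v/R = 0.007723 m/day, D_R = D/R = 0.005163 m²/day.
Peak time from v_R²t² + 2D_R t − x² = 0: t = (√(D_R² + v_R²x²) − D_R)/v_R².
√(D_R² + v_R²x²) = √(0.005163² + 0.007723² × 51.7²) = 0.3993; v_R² = 5.964e-05.
t = (0.3993 − 0.005163)/5.964e-05 = 6610 days.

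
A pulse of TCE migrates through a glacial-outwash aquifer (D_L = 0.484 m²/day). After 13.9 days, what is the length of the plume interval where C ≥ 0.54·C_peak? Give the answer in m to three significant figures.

The plume is Gaussian with σ = √(2Dt) = √(2 × 0.484 × 13.9) = 3.668 m.
C/C_peak = exp(−Δx²/(2σ²)) = 0.54 ⇒ Δx = σ·√(−2 ln 0.54) = 3.668 × 1.110 = 4.071 m.
Width = 2Δx = 8.14 m.

8.14 m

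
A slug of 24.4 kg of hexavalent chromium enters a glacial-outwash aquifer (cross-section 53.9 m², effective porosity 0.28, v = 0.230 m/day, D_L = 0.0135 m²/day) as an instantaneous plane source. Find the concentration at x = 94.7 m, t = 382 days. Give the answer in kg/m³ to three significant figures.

For an instantaneous plane source, C(x,t) = M/(n_e·A·√(4πDt)) · exp(−(x−vt)²/(4Dt)), with n_e·A the pore (flow) area.
Plume center vt = 0.230 × 382 = 87.86 m, so the well at 94.7 m is 6.84 m downgradient of the peak.
√(4πDt) = 8.050 m, giving peak height M/(n_e·A·√(4πDt)) = 24.4/(0.28 × 53.9 × 8.050) = 0.2008 kg/m³.
(x−vt)²/(4Dt) = (6.84)²/(4 × 0.0135 × 382) = 2.268; exp(−2.268) = 0.1035.
C = 0.2008 × 0.1035 = 0.0208 kg/m³.

0.0208 kg/m³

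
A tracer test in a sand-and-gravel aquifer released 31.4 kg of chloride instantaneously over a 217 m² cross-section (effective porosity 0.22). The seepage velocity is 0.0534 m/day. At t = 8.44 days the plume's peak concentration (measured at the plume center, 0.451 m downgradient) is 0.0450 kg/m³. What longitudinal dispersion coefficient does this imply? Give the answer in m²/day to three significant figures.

At the plume center C_max = M/(n_e·A·√(4πDt)), so D = M²/(4πt·(n_e·A·C_max)²).
n_e·A·C_max = 0.22 × 217 × 0.0450 = 2.148 kg/m.
D = 31.4²/(4π × 8.44 × 2.148²) = 2.01 m²/day.

2.01 m²/day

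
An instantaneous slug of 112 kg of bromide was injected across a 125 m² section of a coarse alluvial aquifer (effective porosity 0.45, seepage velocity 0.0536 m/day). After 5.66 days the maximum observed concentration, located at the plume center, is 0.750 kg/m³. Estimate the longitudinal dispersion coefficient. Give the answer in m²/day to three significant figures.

At the plume center C_max = M/(n_e·A·√(4πDt)), so D = M²/(4πt·(n_e·A·C_max)²).
n_e·A·C_max = 0.45 × 125 × 0.750 = 42.19 kg/m.
D = 112²/(4π × 5.66 × 42.19²) = 0.0991 m²/day.

0.0991 m²/day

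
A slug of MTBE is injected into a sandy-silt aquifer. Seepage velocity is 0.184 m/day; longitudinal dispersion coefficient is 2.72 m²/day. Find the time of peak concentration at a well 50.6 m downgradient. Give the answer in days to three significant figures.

206 days

For the 1D instantaneous-source solution, setting ∂C/∂t = 0 at fixed x gives v²t² + 2Dt − x² = 0, so t = (√(D² + v²x²) − D)/v².
√(D² + v²x²) = √(2.72² + 0.184² × 50.6²) = 9.700; v² = 0.033856.
t = (9.700 − 2.72)/0.033856 = 206 days (vs. the pure-advection estimate x/v = 275 d).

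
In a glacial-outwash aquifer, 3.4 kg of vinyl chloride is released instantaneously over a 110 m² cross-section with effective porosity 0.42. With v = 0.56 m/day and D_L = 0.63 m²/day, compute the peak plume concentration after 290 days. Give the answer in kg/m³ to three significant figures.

0.00154 kg/m³

The peak of an instantaneous 1D plume sits at x = vt; there the Gaussian factor is 1 and C_max = M/(n_e·A·√(4πDt)), where n_e·A is the pore area the mass is dissolved in.
√(4πDt) = √(4π × 0.63 × 290) = 47.92 m, so C_max = 3.4/(0.42 × 110 × 47.92) = 0.00154 kg/m³.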